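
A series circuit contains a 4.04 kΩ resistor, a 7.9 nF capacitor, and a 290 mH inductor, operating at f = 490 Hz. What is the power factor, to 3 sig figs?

0.0999

ω = 2πf = 3079 rad/s
X_L = ωL = 893 Ω
X_C = 1/(ωC) = 41100 Ω
Net reactance X = X_L − X_C = -40200 Ω
Z = 4040 − j40200 Ω
|Z| = √(4040² + 40200²) = 40400 Ω
∠Z = arctan(-40200/4040) = -84.3°
cos φ = cos(-84.3°) = 0.0999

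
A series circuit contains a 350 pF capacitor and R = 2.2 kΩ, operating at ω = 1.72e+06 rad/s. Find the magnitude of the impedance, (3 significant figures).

2760 Ω

X_C = 1/(ωC) = 1660 Ω
Z = 2200 − j1660 Ω
|Z| = √(2200² + 1660²) = 2760 Ω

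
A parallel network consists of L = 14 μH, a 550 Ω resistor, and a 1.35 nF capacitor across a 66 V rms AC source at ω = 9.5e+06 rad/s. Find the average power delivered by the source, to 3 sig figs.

X_L = ωL = 133 Ω
X_C = 1/(ωC) = 78.0 Ω
Parallel: admittances add. Y = 1/R + 1/(jωL) + jωC
Y = (0.00182 + j0.00531) S
|Y| = 0.00561 S → |Z| = 1/|Y| = 178 Ω, ∠Z = −∠Y = -71.1°
I = V/|Z| = 370 mA
P = VI cos φ = 66 × 0.370 × cos(-71.1°) = 7.92 W

7.92 W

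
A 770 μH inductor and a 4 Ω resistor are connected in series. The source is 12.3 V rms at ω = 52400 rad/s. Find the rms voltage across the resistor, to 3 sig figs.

X_L = ωL = 40.3 Ω
Z = 4.00 + j40.3 Ω
|Z| = √(4.00² + 40.3²) = 40.5 Ω
I = V/|Z| = 303 mA
V_R = I·|Z_R| = 0.303 × 4.00 = 1.21 V

1.21 V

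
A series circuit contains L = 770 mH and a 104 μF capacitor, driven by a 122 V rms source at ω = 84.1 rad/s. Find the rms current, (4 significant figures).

2.461 A

X_L = ωL = 64.76 Ω
X_C = 1/(ωC) = 114.3 Ω
Net reactance X = X_L − X_C = -49.58 Ω
Z = − j49.58 Ω
|Z| = √(0² + 49.58²) = 49.58 Ω
I = V/|Z| = 122/49.58 = 2.461 A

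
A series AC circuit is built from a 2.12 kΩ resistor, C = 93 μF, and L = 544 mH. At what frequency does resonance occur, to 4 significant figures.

ω₀ = 1/√(LC) = 1/√(0.544 × 9.3e-05) = 140.6 rad/s
f₀ = ω₀/(2π) = 22.38 Hz

22.38 Hz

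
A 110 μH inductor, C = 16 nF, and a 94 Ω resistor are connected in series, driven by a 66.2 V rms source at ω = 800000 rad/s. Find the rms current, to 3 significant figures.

700 mA

X_L = ωL = 88.0 Ω
X_C = 1/(ωC) = 78.1 Ω
Net reactance X = X_L − X_C = 9.88 Ω
Z = 94.0 + j9.88 Ω
|Z| = √(94.0² + 9.88²) = 94.5 Ω
I = V/|Z| = 66.2/94.5 = 700 mA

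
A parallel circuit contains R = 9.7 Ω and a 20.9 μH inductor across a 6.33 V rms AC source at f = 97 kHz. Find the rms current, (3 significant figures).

ω = 2πf = 609500 rad/s
X_L = ωL = 12.7 Ω
Parallel: admittances add. Y = 1/R + 1/(jωL)
Y = (0.103 − j0.0785) S
|Y| = 0.130 S → |Z| = 1/|Y| = 7.72 Ω, ∠Z = −∠Y = 37.3°
I = V/|Z| = 6.33/7.72 = 820 mA

820 mA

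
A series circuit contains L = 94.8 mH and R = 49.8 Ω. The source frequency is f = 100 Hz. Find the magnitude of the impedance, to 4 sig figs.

77.64 Ω

ω = 2πf = 628.3 rad/s
X_L = ωL = 59.56 Ω
Z = 49.80 + j59.56 Ω
|Z| = √(49.80² + 59.56²) = 77.64 Ω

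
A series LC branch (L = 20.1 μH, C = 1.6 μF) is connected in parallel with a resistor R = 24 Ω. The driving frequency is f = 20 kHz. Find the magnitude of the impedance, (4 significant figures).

ω = 2πf = 125700 rad/s
X_L = ωL = 2.526 Ω
X_C = 1/(ωC) = 4.974 Ω
Branch 1: Z₁ = R = 24.00 Ω
Branch 2 (series LC): Z₂ = j(X_L − X_C) = −j2.448 Ω
Parallel: Z = Z₁Z₂/(Z₁+Z₂), |Z| = 2.435 Ω, ∠Z = -84.18°

2.435 Ω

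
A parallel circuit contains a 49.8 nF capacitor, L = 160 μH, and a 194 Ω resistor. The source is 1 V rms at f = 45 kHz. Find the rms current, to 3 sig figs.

9.54 mA

ω = 2πf = 282700 rad/s
X_L = ωL = 45.2 Ω
X_C = 1/(ωC) = 71.0 Ω
Parallel: admittances add. Y = 1/R + 1/(jωL) + jωC
Y = (0.00515 − j0.00802) S
|Y| = 0.00954 S → |Z| = 1/|Y| = 105 Ω, ∠Z = −∠Y = 57.3°
I = V/|Z| = 1/105 = 9.54 mA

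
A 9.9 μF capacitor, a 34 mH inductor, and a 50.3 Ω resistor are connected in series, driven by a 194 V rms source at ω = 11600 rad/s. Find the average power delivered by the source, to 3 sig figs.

X_L = ωL = 394 Ω
X_C = 1/(ωC) = 8.71 Ω
Net reactance X = X_L − X_C = 386 Ω
Z = 50.3 + j386 Ω
|Z| = √(50.3² + 386²) = 389 Ω
∠Z = arctan(386/50.3) = 82.6°
I = V/|Z| = 499 mA
P = VI cos φ = 194 × 0.499 × cos(82.6°) = 12.5 W

12.5 W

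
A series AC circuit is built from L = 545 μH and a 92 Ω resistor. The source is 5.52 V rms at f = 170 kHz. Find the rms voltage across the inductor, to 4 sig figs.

ω = 2πf = 1.068e+06 rad/s
X_L = ωL = 582.1 Ω
Z = 92.00 + j582.1 Ω
|Z| = √(92.00² + 582.1²) = 589.4 Ω
I = V/|Z| = 9.366 mA
V_L = I·|Z_L| = 0.009366 × 582.1 = 5.452 V

5.452 V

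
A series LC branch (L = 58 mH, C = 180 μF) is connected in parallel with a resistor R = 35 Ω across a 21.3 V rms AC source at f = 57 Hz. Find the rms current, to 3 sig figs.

ω = 2πf = 358.1 rad/s
X_L = ωL = 20.8 Ω
X_C = 1/(ωC) = 15.5 Ω
Branch 1: Z₁ = R = 35.0 Ω
Branch 2 (series LC): Z₂ = j(X_L − X_C) = j5.26 Ω
Parallel: Z = Z₁Z₂/(Z₁+Z₂), |Z| = 5.20 Ω, ∠Z = 81.5°
I = V/|Z| = 21.3/5.20 = 4.09 A

4.09 A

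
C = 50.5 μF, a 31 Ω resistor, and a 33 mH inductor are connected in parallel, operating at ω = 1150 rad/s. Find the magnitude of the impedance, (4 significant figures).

X_L = ωL = 37.95 Ω
X_C = 1/(ωC) = 17.22 Ω
Parallel: admittances add. Y = 1/R + 1/(jωL) + jωC
Y = (0.03226 + j0.03172) S
|Y| = 0.04524 S → |Z| = 1/|Y| = 22.10 Ω, ∠Z = −∠Y = -44.52°

22.10 Ω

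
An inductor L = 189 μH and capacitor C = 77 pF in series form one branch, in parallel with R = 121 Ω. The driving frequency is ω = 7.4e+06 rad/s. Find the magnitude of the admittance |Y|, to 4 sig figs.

8.728 mS

X_L = ωL = 1399 Ω
X_C = 1/(ωC) = 1755 Ω
Branch 1: Z₁ = R = 121.0 Ω
Branch 2 (series LC): Z₂ = j(X_L − X_C) = −j356.4 Ω
Parallel: Z = Z₁Z₂/(Z₁+Z₂), |Z| = 114.6 Ω, ∠Z = -18.75°
|Y| = 1/|Z| = 8.728 mS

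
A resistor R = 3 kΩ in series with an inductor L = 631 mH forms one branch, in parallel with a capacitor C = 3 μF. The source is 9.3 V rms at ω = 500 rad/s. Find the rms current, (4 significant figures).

13.97 mA

X_L = ωL = 315.5 Ω
X_C = 1/(ωC) = 666.7 Ω
Branch 1 (R+jX_L): Z₁ = 3000 + j315.5 Ω, |Z₁| = 3017 Ω
Branch 2 (−jX_C): Z₂ = −j666.7 Ω
Parallel: Z = Z₁Z₂/(Z₁+Z₂), |Z| = 665.8 Ω, ∠Z = -77.32°
I = V/|Z| = 9.3/665.8 = 13.97 mA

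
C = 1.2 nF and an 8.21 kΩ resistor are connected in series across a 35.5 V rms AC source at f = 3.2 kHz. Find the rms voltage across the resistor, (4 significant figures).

6.898 V

ω = 2πf = 20110 rad/s
X_C = 1/(ωC) = 41450 Ω
Z = 8210 − j41450 Ω
|Z| = √(8210² + 41450²) = 42250 Ω
I = V/|Z| = 840.2 μA
V_R = I·|Z_R| = 0.0008402 × 8210 = 6.898 V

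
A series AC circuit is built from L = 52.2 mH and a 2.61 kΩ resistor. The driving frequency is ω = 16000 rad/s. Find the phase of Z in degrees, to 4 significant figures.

X_L = ωL = 835.2 Ω
Z = 2610 + j835.2 Ω
|Z| = √(2610² + 835.2²) = 2740 Ω
∠Z = arctan(835.2/2610) = 17.74°

17.74°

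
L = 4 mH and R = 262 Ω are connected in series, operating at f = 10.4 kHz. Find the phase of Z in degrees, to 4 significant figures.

ω = 2πf = 65350 rad/s
X_L = ωL = 261.4 Ω
Z = 262.0 + j261.4 Ω
|Z| = √(262.0² + 261.4²) = 370.1 Ω
∠Z = arctan(261.4/262.0) = 44.93°

44.93°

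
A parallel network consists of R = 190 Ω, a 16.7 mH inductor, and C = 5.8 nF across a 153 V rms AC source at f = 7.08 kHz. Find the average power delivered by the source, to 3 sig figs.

123 W

ω = 2πf = 44480 rad/s
X_L = ωL = 743 Ω
X_C = 1/(ωC) = 3880 Ω
Parallel: admittances add. Y = 1/R + 1/(jωL) + jωC
Y = (0.00526 − j0.00109) S
|Y| = 0.00537 S → |Z| = 1/|Y| = 186 Ω, ∠Z = −∠Y = 11.7°
I = V/|Z| = 822 mA
P = VI cos φ = 153 × 0.822 × cos(11.7°) = 123 W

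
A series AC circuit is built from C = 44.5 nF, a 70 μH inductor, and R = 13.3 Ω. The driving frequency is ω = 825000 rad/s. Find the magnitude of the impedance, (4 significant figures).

33.28 Ω

X_L = ωL = 57.75 Ω
X_C = 1/(ωC) = 27.24 Ω
Net reactance X = X_L − X_C = 30.51 Ω
Z = 13.30 + j30.51 Ω
|Z| = √(13.30² + 30.51²) = 33.28 Ω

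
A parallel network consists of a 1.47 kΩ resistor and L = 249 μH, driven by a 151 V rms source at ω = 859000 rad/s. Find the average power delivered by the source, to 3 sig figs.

X_L = ωL = 214 Ω
Parallel: admittances add. Y = 1/R + 1/(jωL)
Y = (0.000680 − j0.00468) S
|Y| = 0.00472 S → |Z| = 1/|Y| = 212 Ω, ∠Z = −∠Y = 81.7°
I = V/|Z| = 713 mA
P = VI cos φ = 151 × 0.713 × cos(81.7°) = 15.5 W

15.5 W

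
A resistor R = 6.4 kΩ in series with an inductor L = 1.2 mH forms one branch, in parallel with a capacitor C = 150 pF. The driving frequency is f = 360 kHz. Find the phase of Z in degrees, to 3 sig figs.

-64.9°

ω = 2πf = 2.262e+06 rad/s
X_L = ωL = 2710 Ω
X_C = 1/(ωC) = 2950 Ω
Branch 1 (R+jX_L): Z₁ = 6400 + j2710 Ω, |Z₁| = 6950 Ω
Branch 2 (−jX_C): Z₂ = −j2950 Ω
Parallel: Z = Z₁Z₂/(Z₁+Z₂), |Z| = 3200 Ω, ∠Z = -64.9°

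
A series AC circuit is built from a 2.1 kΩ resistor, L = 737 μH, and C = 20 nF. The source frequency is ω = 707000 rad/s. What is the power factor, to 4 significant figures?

X_L = ωL = 521.1 Ω
X_C = 1/(ωC) = 70.72 Ω
Net reactance X = X_L − X_C = 450.3 Ω
Z = 2100 + j450.3 Ω
|Z| = √(2100² + 450.3²) = 2148 Ω
∠Z = arctan(450.3/2100) = 12.10°
cos φ = cos(12.10°) = 0.9778

0.9778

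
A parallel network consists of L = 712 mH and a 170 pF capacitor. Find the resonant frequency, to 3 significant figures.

ω₀ = 1/√(LC) = 1/√(0.712 × 1.7e-10) = 90890 rad/s
f₀ = ω₀/(2π) = 14.5 kHz

14.5 kHz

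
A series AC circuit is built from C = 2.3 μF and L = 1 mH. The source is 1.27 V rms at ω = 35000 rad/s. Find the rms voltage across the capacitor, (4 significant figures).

X_L = ωL = 35.00 Ω
X_C = 1/(ωC) = 12.42 Ω
Net reactance X = X_L − X_C = 22.58 Ω
Z = j22.58 Ω
|Z| = √(0² + 22.58²) = 22.58 Ω
I = V/|Z| = 56.25 mA
V_C = I·|Z_C| = 0.05625 × 12.42 = 0.6988 V

0.6988 V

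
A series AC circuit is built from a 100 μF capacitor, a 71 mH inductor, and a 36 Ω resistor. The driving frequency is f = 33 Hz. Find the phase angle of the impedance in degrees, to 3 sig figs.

-42.9°

ω = 2πf = 207.3 rad/s
X_L = ωL = 14.7 Ω
X_C = 1/(ωC) = 48.2 Ω
Net reactance X = X_L − X_C = -33.5 Ω
Z = 36.0 − j33.5 Ω
|Z| = √(36.0² + 33.5²) = 49.2 Ω
∠Z = arctan(-33.5/36.0) = -42.9°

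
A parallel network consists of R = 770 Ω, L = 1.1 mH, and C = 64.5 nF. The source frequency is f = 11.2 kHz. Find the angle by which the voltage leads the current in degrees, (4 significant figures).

ω = 2πf = 70370 rad/s
X_L = ωL = 77.41 Ω
X_C = 1/(ωC) = 220.3 Ω
Parallel: admittances add. Y = 1/R + 1/(jωL) + jωC
Y = (0.001299 − j0.008379) S
|Y| = 0.008479 S → |Z| = 1/|Y| = 117.9 Ω, ∠Z = −∠Y = 81.19°

81.19°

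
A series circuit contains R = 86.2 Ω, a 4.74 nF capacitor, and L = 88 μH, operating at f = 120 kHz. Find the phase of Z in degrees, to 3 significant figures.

-68.0°

ω = 2πf = 754000 rad/s
X_L = ωL = 66.4 Ω
X_C = 1/(ωC) = 280 Ω
Net reactance X = X_L − X_C = -213 Ω
Z = 86.2 − j213 Ω
|Z| = √(86.2² + 213²) = 230 Ω
∠Z = arctan(-213/86.2) = -68.0°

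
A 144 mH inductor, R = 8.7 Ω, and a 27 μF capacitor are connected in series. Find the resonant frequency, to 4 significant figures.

ω₀ = 1/√(LC) = 1/√(0.144 × 2.7e-05) = 507.2 rad/s
f₀ = ω₀/(2π) = 80.72 Hz

80.72 Hz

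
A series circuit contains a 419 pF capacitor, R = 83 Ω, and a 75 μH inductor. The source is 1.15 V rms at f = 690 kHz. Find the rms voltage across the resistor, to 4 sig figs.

ω = 2πf = 4.335e+06 rad/s
X_L = ωL = 325.2 Ω
X_C = 1/(ωC) = 550.5 Ω
Net reactance X = X_L − X_C = -225.3 Ω
Z = 83.00 − j225.3 Ω
|Z| = √(83.00² + 225.3²) = 240.1 Ω
I = V/|Z| = 4.789 mA
V_R = I·|Z_R| = 0.004789 × 83.00 = 0.3975 V

0.3975 V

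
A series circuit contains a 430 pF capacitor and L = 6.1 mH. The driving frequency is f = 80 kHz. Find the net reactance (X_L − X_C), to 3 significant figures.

-1560 Ω

ω = 2πf = 502700 rad/s
X_L = ωL = 3070 Ω
X_C = 1/(ωC) = 4630 Ω
X = 3070 − 4630 = -1560 Ω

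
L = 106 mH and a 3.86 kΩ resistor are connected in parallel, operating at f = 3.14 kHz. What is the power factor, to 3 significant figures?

ω = 2πf = 19730 rad/s
X_L = ωL = 2090 Ω
Parallel: admittances add. Y = 1/R + 1/(jωL)
Y = (0.000259 − j0.000478) S
|Y| = 0.000544 S → |Z| = 1/|Y| = 1840 Ω, ∠Z = −∠Y = 61.6°
cos φ = cos(61.6°) = 0.476

0.476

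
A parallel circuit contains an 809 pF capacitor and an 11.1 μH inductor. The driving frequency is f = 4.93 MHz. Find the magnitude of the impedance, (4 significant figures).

ω = 2πf = 3.098e+07 rad/s
X_L = ωL = 343.8 Ω
X_C = 1/(ωC) = 39.90 Ω
Parallel: admittances add. Y = 1/(jωL) + jωC
Y = (0 + j0.02215) S
|Y| = 0.02215 S → |Z| = 1/|Y| = 45.14 Ω, ∠Z = −∠Y = -90.00°

45.14 Ω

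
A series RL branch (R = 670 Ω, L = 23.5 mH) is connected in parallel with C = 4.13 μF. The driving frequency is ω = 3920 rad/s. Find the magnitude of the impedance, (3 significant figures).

X_L = ωL = 92.1 Ω
X_C = 1/(ωC) = 61.8 Ω
Branch 1 (R+jX_L): Z₁ = 670 + j92.1 Ω, |Z₁| = 676 Ω
Branch 2 (−jX_C): Z₂ = −j61.8 Ω
Parallel: Z = Z₁Z₂/(Z₁+Z₂), |Z| = 62.3 Ω, ∠Z = -84.8°

62.3 Ω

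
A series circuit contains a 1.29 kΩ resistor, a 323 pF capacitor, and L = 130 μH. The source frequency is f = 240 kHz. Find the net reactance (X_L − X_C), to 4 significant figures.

ω = 2πf = 1.508e+06 rad/s
X_L = ωL = 196.0 Ω
X_C = 1/(ωC) = 2053 Ω
X = 196.0 − 2053 = -1857 Ω

-1857 Ω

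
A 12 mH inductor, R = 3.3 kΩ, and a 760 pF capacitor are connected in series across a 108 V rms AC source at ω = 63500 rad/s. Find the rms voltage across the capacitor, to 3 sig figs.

111 V

X_L = ωL = 762 Ω
X_C = 1/(ωC) = 20700 Ω
Net reactance X = X_L − X_C = -20000 Ω
Z = 3300 − j20000 Ω
|Z| = √(3300² + 20000²) = 20200 Ω
I = V/|Z| = 5.34 mA
V_C = I·|Z_C| = 0.00534 × 20700 = 111 V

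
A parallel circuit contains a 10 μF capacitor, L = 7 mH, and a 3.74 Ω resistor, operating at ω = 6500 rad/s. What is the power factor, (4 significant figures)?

0.9873

X_L = ωL = 45.50 Ω
X_C = 1/(ωC) = 15.38 Ω
Parallel: admittances add. Y = 1/R + 1/(jωL) + jωC
Y = (0.2674 + j0.04302) S
|Y| = 0.2708 S → |Z| = 1/|Y| = 3.693 Ω, ∠Z = −∠Y = -9.141°
cos φ = cos(-9.141°) = 0.9873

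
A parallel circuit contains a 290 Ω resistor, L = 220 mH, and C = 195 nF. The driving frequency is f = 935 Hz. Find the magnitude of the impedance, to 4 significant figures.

ω = 2πf = 5875 rad/s
X_L = ωL = 1292 Ω
X_C = 1/(ωC) = 872.9 Ω
Parallel: admittances add. Y = 1/R + 1/(jωL) + jωC
Y = (0.003448 + j0.0003719) S
|Y| = 0.003468 S → |Z| = 1/|Y| = 288.3 Ω, ∠Z = −∠Y = -6.155°

288.3 Ω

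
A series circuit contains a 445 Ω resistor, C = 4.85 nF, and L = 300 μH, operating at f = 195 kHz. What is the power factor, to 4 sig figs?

ω = 2πf = 1.225e+06 rad/s
X_L = ωL = 367.6 Ω
X_C = 1/(ωC) = 168.3 Ω
Net reactance X = X_L − X_C = 199.3 Ω
Z = 445.0 + j199.3 Ω
|Z| = √(445.0² + 199.3²) = 487.6 Ω
∠Z = arctan(199.3/445.0) = 24.12°
cos φ = cos(24.12°) = 0.9127

0.9127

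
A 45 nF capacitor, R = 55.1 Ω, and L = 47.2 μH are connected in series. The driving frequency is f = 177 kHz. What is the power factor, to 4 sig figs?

ω = 2πf = 1.112e+06 rad/s
X_L = ωL = 52.49 Ω
X_C = 1/(ωC) = 19.98 Ω
Net reactance X = X_L − X_C = 32.51 Ω
Z = 55.10 + j32.51 Ω
|Z| = √(55.10² + 32.51²) = 63.98 Ω
∠Z = arctan(32.51/55.10) = 30.54°
cos φ = cos(30.54°) = 0.8613

0.8613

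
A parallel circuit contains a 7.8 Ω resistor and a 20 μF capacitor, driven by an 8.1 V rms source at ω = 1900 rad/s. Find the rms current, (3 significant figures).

1.08 A

X_C = 1/(ωC) = 26.3 Ω
Parallel: admittances add. Y = 1/R + jωC
Y = (0.128 + j0.0380) S
|Y| = 0.134 S → |Z| = 1/|Y| = 7.48 Ω, ∠Z = −∠Y = -16.5°
I = V/|Z| = 8.1/7.48 = 1.08 A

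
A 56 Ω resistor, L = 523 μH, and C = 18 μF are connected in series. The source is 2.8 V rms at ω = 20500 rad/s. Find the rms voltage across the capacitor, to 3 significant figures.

X_L = ωL = 10.7 Ω
X_C = 1/(ωC) = 2.71 Ω
Net reactance X = X_L − X_C = 8.01 Ω
Z = 56.0 + j8.01 Ω
|Z| = √(56.0² + 8.01²) = 56.6 Ω
I = V/|Z| = 49.5 mA
V_C = I·|Z_C| = 0.0495 × 2.71 = 0.134 V

0.134 V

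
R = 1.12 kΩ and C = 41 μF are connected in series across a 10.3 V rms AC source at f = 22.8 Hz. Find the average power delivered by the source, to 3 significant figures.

ω = 2πf = 143.3 rad/s
X_C = 1/(ωC) = 170 Ω
Z = 1120 − j170 Ω
|Z| = √(1120² + 170²) = 1130 Ω
∠Z = arctan(-170/1120) = -8.64°
I = V/|Z| = 9.09 mA
P = VI cos φ = 10.3 × 0.00909 × cos(-8.64°) = 92.6 mW

92.6 mW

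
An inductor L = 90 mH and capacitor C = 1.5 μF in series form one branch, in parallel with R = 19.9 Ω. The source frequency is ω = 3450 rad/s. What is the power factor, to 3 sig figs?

X_L = ωL = 310 Ω
X_C = 1/(ωC) = 193 Ω
Branch 1: Z₁ = R = 19.9 Ω
Branch 2 (series LC): Z₂ = j(X_L − X_C) = j117 Ω
Parallel: Z = Z₁Z₂/(Z₁+Z₂), |Z| = 19.6 Ω, ∠Z = 9.63°
cos φ = cos(9.63°) = 0.986

0.986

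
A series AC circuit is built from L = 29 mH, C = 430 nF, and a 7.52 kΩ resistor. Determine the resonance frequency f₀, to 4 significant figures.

ω₀ = 1/√(LC) = 1/√(0.029 × 4.3e-07) = 8955 rad/s
f₀ = ω₀/(2π) = 1.425 kHz

1.425 kHz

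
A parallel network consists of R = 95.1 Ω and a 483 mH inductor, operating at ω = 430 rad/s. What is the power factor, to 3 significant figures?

X_L = ωL = 208 Ω
Parallel: admittances add. Y = 1/R + 1/(jωL)
Y = (0.0105 − j0.00481) S
|Y| = 0.0116 S → |Z| = 1/|Y| = 86.5 Ω, ∠Z = −∠Y = 24.6°
cos φ = cos(24.6°) = 0.909

0.909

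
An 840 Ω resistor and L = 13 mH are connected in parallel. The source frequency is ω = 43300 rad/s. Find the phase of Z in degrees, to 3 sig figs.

X_L = ωL = 563 Ω
Parallel: admittances add. Y = 1/R + 1/(jωL)
Y = (0.00119 − j0.00178) S
|Y| = 0.00214 S → |Z| = 1/|Y| = 468 Ω, ∠Z = −∠Y = 56.2°

56.2°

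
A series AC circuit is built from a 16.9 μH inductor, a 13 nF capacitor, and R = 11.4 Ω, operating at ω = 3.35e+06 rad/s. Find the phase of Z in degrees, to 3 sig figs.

71.3°

X_L = ωL = 56.6 Ω
X_C = 1/(ωC) = 23.0 Ω
Net reactance X = X_L − X_C = 33.7 Ω
Z = 11.4 + j33.7 Ω
|Z| = √(11.4² + 33.7²) = 35.5 Ω
∠Z = arctan(33.7/11.4) = 71.3°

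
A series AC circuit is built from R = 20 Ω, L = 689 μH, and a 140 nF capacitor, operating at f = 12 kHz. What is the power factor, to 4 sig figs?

ω = 2πf = 75400 rad/s
X_L = ωL = 51.95 Ω
X_C = 1/(ωC) = 94.74 Ω
Net reactance X = X_L − X_C = -42.79 Ω
Z = 20.00 − j42.79 Ω
|Z| = √(20.00² + 42.79²) = 47.23 Ω
∠Z = arctan(-42.79/20.00) = -64.95°
cos φ = cos(-64.95°) = 0.4235

0.4235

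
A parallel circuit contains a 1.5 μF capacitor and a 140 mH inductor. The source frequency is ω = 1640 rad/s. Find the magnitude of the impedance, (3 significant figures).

X_L = ωL = 230 Ω
X_C = 1/(ωC) = 407 Ω
Parallel: admittances add. Y = 1/(jωL) + jωC
Y = (0 − j0.00190) S
|Y| = 0.00190 S → |Z| = 1/|Y| = 528 Ω, ∠Z = −∠Y = 90.0°

528 Ω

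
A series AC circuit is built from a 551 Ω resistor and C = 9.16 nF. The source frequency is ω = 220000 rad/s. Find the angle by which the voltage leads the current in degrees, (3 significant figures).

X_C = 1/(ωC) = 496 Ω
Z = 551 − j496 Ω
|Z| = √(551² + 496²) = 742 Ω
∠Z = arctan(-496/551) = -42.0°

-42.0°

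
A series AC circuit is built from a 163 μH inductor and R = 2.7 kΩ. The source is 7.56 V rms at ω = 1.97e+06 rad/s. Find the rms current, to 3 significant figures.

X_L = ωL = 321 Ω
Z = 2700 + j321 Ω
|Z| = √(2700² + 321²) = 2720 Ω
I = V/|Z| = 7.56/2720 = 2.78 mA

2.78 mA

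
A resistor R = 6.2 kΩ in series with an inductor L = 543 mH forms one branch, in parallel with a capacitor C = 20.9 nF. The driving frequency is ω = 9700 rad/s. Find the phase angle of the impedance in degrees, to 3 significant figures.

X_L = ωL = 5270 Ω
X_C = 1/(ωC) = 4930 Ω
Branch 1 (R+jX_L): Z₁ = 6200 + j5270 Ω, |Z₁| = 8140 Ω
Branch 2 (−jX_C): Z₂ = −j4930 Ω
Parallel: Z = Z₁Z₂/(Z₁+Z₂), |Z| = 6460 Ω, ∠Z = -52.7°

-52.7°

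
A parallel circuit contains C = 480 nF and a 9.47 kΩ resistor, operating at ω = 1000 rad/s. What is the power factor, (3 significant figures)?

X_C = 1/(ωC) = 2080 Ω
Parallel: admittances add. Y = 1/R + jωC
Y = (0.000106 + j0.000480) S
|Y| = 0.000491 S → |Z| = 1/|Y| = 2030 Ω, ∠Z = −∠Y = -77.6°
cos φ = cos(-77.6°) = 0.215

0.215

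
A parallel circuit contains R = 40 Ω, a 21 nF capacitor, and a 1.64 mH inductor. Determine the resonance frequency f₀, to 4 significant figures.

ω₀ = 1/√(LC) = 1/√(0.00164 × 2.1e-08) = 170400 rad/s
f₀ = ω₀/(2π) = 27.12 kHz

27.12 kHz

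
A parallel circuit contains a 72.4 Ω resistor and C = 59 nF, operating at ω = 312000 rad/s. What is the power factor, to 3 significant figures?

0.600

X_C = 1/(ωC) = 54.3 Ω
Parallel: admittances add. Y = 1/R + jωC
Y = (0.0138 + j0.0184) S
|Y| = 0.0230 S → |Z| = 1/|Y| = 43.5 Ω, ∠Z = −∠Y = -53.1°
cos φ = cos(-53.1°) = 0.600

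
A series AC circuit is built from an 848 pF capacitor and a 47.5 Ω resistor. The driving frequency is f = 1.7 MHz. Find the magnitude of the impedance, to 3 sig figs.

120 Ω

ω = 2πf = 1.068e+07 rad/s
X_C = 1/(ωC) = 110 Ω
Z = 47.5 − j110 Ω
|Z| = √(47.5² + 110²) = 120 Ω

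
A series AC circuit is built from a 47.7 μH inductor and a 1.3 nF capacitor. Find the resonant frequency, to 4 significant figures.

639.1 kHz

ω₀ = 1/√(LC) = 1/√(4.77e-05 × 1.3e-09) = 4.016e+06 rad/s
f₀ = ω₀/(2π) = 639.1 kHz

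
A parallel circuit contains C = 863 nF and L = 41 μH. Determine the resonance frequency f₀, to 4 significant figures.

ω₀ = 1/√(LC) = 1/√(4.1e-05 × 8.63e-07) = 168100 rad/s
f₀ = ω₀/(2π) = 26.76 kHz

26.76 kHz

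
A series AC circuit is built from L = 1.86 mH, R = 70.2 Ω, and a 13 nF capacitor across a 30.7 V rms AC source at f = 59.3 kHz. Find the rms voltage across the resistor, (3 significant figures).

4.38 V

ω = 2πf = 372600 rad/s
X_L = ωL = 693 Ω
X_C = 1/(ωC) = 206 Ω
Net reactance X = X_L − X_C = 487 Ω
Z = 70.2 + j487 Ω
|Z| = √(70.2² + 487²) = 492 Ω
I = V/|Z| = 62.4 mA
V_R = I·|Z_R| = 0.0624 × 70.2 = 4.38 V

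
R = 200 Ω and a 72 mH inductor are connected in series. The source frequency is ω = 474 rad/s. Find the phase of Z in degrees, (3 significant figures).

X_L = ωL = 34.1 Ω
Z = 200 + j34.1 Ω
|Z| = √(200² + 34.1²) = 203 Ω
∠Z = arctan(34.1/200) = 9.68°

9.68°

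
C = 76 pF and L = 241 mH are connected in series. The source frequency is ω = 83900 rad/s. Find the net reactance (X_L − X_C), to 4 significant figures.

-136600 Ω

X_L = ωL = 20220 Ω
X_C = 1/(ωC) = 156800 Ω
X = 20220 − 156800 = -136600 Ω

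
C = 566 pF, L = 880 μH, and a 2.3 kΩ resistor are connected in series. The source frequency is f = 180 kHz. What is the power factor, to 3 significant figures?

0.971

ω = 2πf = 1.131e+06 rad/s
X_L = ωL = 995 Ω
X_C = 1/(ωC) = 1560 Ω
Net reactance X = X_L − X_C = -567 Ω
Z = 2300 − j567 Ω
|Z| = √(2300² + 567²) = 2370 Ω
∠Z = arctan(-567/2300) = -13.8°
cos φ = cos(-13.8°) = 0.971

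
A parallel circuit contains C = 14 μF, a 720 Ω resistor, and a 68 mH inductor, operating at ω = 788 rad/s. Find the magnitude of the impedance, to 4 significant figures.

128.9 Ω

X_L = ωL = 53.58 Ω
X_C = 1/(ωC) = 90.65 Ω
Parallel: admittances add. Y = 1/R + 1/(jωL) + jωC
Y = (0.001389 − j0.007630) S
|Y| = 0.007756 S → |Z| = 1/|Y| = 128.9 Ω, ∠Z = −∠Y = 79.68°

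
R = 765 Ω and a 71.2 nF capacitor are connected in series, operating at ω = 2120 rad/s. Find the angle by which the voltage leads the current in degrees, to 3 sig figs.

-83.4°

X_C = 1/(ωC) = 6620 Ω
Z = 765 − j6620 Ω
|Z| = √(765² + 6620²) = 6670 Ω
∠Z = arctan(-6620/765) = -83.4°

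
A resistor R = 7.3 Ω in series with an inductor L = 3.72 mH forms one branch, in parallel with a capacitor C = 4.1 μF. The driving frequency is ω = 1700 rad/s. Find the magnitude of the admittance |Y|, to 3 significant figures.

99.1 mS

X_L = ωL = 6.32 Ω
X_C = 1/(ωC) = 143 Ω
Branch 1 (R+jX_L): Z₁ = 7.30 + j6.32 Ω, |Z₁| = 9.66 Ω
Branch 2 (−jX_C): Z₂ = −j143 Ω
Parallel: Z = Z₁Z₂/(Z₁+Z₂), |Z| = 10.1 Ω, ∠Z = 37.9°
|Y| = 1/|Z| = 99.1 mS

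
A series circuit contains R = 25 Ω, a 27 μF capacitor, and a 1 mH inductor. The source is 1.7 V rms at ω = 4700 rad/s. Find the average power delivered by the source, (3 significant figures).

114 mW

X_L = ωL = 4.70 Ω
X_C = 1/(ωC) = 7.88 Ω
Net reactance X = X_L − X_C = -3.18 Ω
Z = 25.0 − j3.18 Ω
|Z| = √(25.0² + 3.18²) = 25.2 Ω
∠Z = arctan(-3.18/25.0) = -7.25°
I = V/|Z| = 67.5 mA
P = VI cos φ = 1.7 × 0.0675 × cos(-7.25°) = 114 mW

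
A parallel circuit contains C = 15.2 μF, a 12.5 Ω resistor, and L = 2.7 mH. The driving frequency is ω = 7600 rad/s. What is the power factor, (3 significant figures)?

0.768

X_L = ωL = 20.5 Ω
X_C = 1/(ωC) = 8.66 Ω
Parallel: admittances add. Y = 1/R + 1/(jωL) + jωC
Y = (0.0800 + j0.0668) S
|Y| = 0.104 S → |Z| = 1/|Y| = 9.60 Ω, ∠Z = −∠Y = -39.9°
cos φ = cos(-39.9°) = 0.768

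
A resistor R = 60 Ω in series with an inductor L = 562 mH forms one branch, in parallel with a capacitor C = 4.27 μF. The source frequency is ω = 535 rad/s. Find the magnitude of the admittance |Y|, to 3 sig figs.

1.11 mS

X_L = ωL = 301 Ω
X_C = 1/(ωC) = 438 Ω
Branch 1 (R+jX_L): Z₁ = 60.0 + j301 Ω, |Z₁| = 307 Ω
Branch 2 (−jX_C): Z₂ = −j438 Ω
Parallel: Z = Z₁Z₂/(Z₁+Z₂), |Z| = 897 Ω, ∠Z = 55.1°
|Y| = 1/|Z| = 1.11 mS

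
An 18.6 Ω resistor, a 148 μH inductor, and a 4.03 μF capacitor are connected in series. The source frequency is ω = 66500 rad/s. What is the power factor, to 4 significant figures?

X_L = ωL = 9.842 Ω
X_C = 1/(ωC) = 3.731 Ω
Net reactance X = X_L − X_C = 6.111 Ω
Z = 18.60 + j6.111 Ω
|Z| = √(18.60² + 6.111²) = 19.58 Ω
∠Z = arctan(6.111/18.60) = 18.19°
cos φ = cos(18.19°) = 0.9500

0.9500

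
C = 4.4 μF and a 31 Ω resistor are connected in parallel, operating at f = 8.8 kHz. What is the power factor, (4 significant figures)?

0.1314

ω = 2πf = 55290 rad/s
X_C = 1/(ωC) = 4.110 Ω
Parallel: admittances add. Y = 1/R + jωC
Y = (0.03226 + j0.2433) S
|Y| = 0.2454 S → |Z| = 1/|Y| = 4.075 Ω, ∠Z = −∠Y = -82.45°
cos φ = cos(-82.45°) = 0.1314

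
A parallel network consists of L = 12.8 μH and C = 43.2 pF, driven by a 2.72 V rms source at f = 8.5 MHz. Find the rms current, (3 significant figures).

ω = 2πf = 5.341e+07 rad/s
X_L = ωL = 684 Ω
X_C = 1/(ωC) = 433 Ω
Parallel: admittances add. Y = 1/(jωL) + jωC
Y = (0 + j0.000844) S
|Y| = 0.000844 S → |Z| = 1/|Y| = 1180 Ω, ∠Z = −∠Y = -90.0°
I = V/|Z| = 2.72/1180 = 2.30 mA

2.30 mA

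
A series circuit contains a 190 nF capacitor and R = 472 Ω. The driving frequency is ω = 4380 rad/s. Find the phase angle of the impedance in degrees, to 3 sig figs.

-68.6°

X_C = 1/(ωC) = 1200 Ω
Z = 472 − j1200 Ω
|Z| = √(472² + 1200²) = 1290 Ω
∠Z = arctan(-1200/472) = -68.6°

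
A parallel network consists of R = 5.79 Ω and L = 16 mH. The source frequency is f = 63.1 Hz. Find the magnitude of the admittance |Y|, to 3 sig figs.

ω = 2πf = 396.5 rad/s
X_L = ωL = 6.34 Ω
Parallel: admittances add. Y = 1/R + 1/(jωL)
Y = (0.173 − j0.158) S
|Y| = 0.234 S → |Z| = 1/|Y| = 4.28 Ω, ∠Z = −∠Y = 42.4°

234 mS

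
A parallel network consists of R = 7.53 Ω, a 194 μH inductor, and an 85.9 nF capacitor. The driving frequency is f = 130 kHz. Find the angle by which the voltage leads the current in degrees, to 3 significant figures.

-25.7°

ω = 2πf = 816800 rad/s
X_L = ωL = 158 Ω
X_C = 1/(ωC) = 14.3 Ω
Parallel: admittances add. Y = 1/R + 1/(jωL) + jωC
Y = (0.133 + j0.0639) S
|Y| = 0.147 S → |Z| = 1/|Y| = 6.79 Ω, ∠Z = −∠Y = -25.7°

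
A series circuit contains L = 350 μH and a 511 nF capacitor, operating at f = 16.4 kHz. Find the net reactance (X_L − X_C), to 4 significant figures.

17.07 Ω

ω = 2πf = 103000 rad/s
X_L = ωL = 36.07 Ω
X_C = 1/(ωC) = 18.99 Ω
X = 36.07 − 18.99 = 17.07 Ω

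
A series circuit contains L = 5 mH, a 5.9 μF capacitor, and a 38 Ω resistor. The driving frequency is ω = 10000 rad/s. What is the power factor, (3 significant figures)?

0.755

X_L = ωL = 50.0 Ω
X_C = 1/(ωC) = 16.9 Ω
Net reactance X = X_L − X_C = 33.1 Ω
Z = 38.0 + j33.1 Ω
|Z| = √(38.0² + 33.1²) = 50.4 Ω
∠Z = arctan(33.1/38.0) = 41.0°
cos φ = cos(41.0°) = 0.755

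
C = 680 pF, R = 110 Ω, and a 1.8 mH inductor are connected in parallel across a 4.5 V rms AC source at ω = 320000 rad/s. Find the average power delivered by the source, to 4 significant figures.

184.1 mW

X_L = ωL = 576.0 Ω
X_C = 1/(ωC) = 4596 Ω
Parallel: admittances add. Y = 1/R + 1/(jωL) + jωC
Y = (0.009091 − j0.001519) S
|Y| = 0.009217 S → |Z| = 1/|Y| = 108.5 Ω, ∠Z = −∠Y = 9.483°
I = V/|Z| = 41.48 mA
P = VI cos φ = 4.5 × 0.04148 × cos(9.483°) = 184.1 mW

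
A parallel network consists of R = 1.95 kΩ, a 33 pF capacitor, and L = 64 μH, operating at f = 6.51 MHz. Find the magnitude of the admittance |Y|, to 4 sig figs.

1.095 mS

ω = 2πf = 4.09e+07 rad/s
X_L = ωL = 2618 Ω
X_C = 1/(ωC) = 740.8 Ω
Parallel: admittances add. Y = 1/R + 1/(jωL) + jωC
Y = (0.0005128 + j0.0009678) S
|Y| = 0.001095 S → |Z| = 1/|Y| = 913.0 Ω, ∠Z = −∠Y = -62.08°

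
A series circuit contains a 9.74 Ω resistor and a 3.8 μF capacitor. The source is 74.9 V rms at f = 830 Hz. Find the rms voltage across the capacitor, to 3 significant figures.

ω = 2πf = 5215 rad/s
X_C = 1/(ωC) = 50.5 Ω
Z = 9.74 − j50.5 Ω
|Z| = √(9.74² + 50.5²) = 51.4 Ω
I = V/|Z| = 1.46 A
V_C = I·|Z_C| = 1.46 × 50.5 = 73.5 V

73.5 V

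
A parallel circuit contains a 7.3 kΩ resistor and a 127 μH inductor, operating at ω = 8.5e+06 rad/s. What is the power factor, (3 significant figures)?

X_L = ωL = 1080 Ω
Parallel: admittances add. Y = 1/R + 1/(jωL)
Y = (0.000137 − j0.000926) S
|Y| = 0.000936 S → |Z| = 1/|Y| = 1070 Ω, ∠Z = −∠Y = 81.6°
cos φ = cos(81.6°) = 0.146

0.146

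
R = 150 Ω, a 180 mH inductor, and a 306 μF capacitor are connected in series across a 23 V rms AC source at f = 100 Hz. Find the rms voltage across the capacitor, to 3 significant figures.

0.647 V

ω = 2πf = 628.3 rad/s
X_L = ωL = 113 Ω
X_C = 1/(ωC) = 5.20 Ω
Net reactance X = X_L − X_C = 108 Ω
Z = 150 + j108 Ω
|Z| = √(150² + 108²) = 185 Ω
I = V/|Z| = 124 mA
V_C = I·|Z_C| = 0.124 × 5.20 = 0.647 V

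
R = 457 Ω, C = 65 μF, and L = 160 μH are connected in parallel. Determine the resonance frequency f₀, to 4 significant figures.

ω₀ = 1/√(LC) = 1/√(0.00016 × 6.5e-05) = 9806 rad/s
f₀ = ω₀/(2π) = 1.561 kHz

1.561 kHz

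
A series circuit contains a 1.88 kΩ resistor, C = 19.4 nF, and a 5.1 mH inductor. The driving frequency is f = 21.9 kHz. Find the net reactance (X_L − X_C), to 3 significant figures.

ω = 2πf = 137600 rad/s
X_L = ωL = 702 Ω
X_C = 1/(ωC) = 375 Ω
X = 702 − 375 = 327 Ω

327 Ω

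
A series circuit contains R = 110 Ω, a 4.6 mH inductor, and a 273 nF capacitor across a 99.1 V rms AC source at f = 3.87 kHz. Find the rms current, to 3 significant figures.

850 mA

ω = 2πf = 24320 rad/s
X_L = ωL = 112 Ω
X_C = 1/(ωC) = 151 Ω
Net reactance X = X_L − X_C = -38.8 Ω
Z = 110 − j38.8 Ω
|Z| = √(110² + 38.8²) = 117 Ω
I = V/|Z| = 99.1/117 = 850 mA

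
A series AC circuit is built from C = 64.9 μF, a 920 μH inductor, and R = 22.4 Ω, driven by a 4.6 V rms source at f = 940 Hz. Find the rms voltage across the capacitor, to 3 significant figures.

0.532 V

ω = 2πf = 5906 rad/s
X_L = ωL = 5.43 Ω
X_C = 1/(ωC) = 2.61 Ω
Net reactance X = X_L − X_C = 2.82 Ω
Z = 22.4 + j2.82 Ω
|Z| = √(22.4² + 2.82²) = 22.6 Ω
I = V/|Z| = 204 mA
V_C = I·|Z_C| = 0.204 × 2.61 = 0.532 V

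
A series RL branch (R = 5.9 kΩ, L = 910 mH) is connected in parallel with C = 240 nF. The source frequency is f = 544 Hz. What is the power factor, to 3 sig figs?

0.174

ω = 2πf = 3418 rad/s
X_L = ωL = 3110 Ω
X_C = 1/(ωC) = 1220 Ω
Branch 1 (R+jX_L): Z₁ = 5900 + j3110 Ω, |Z₁| = 6670 Ω
Branch 2 (−jX_C): Z₂ = −j1220 Ω
Parallel: Z = Z₁Z₂/(Z₁+Z₂), |Z| = 1310 Ω, ∠Z = -80.0°
cos φ = cos(-80.0°) = 0.174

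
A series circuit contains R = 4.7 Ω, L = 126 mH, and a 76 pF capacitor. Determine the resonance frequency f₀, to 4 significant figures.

ω₀ = 1/√(LC) = 1/√(0.126 × 7.6e-11) = 323200 rad/s
f₀ = ω₀/(2π) = 51.43 kHz

51.43 kHz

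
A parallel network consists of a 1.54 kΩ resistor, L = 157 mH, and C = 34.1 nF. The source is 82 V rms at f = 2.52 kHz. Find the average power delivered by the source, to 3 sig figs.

ω = 2πf = 15830 rad/s
X_L = ωL = 2490 Ω
X_C = 1/(ωC) = 1850 Ω
Parallel: admittances add. Y = 1/R + 1/(jωL) + jωC
Y = (0.000649 + j0.000138) S
|Y| = 0.000664 S → |Z| = 1/|Y| = 1510 Ω, ∠Z = −∠Y = -12.0°
I = V/|Z| = 54.4 mA
P = VI cos φ = 82 × 0.0544 × cos(-12.0°) = 4.37 W

4.37 W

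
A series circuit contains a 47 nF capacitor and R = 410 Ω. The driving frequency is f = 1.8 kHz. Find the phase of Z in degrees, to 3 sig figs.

ω = 2πf = 11310 rad/s
X_C = 1/(ωC) = 1880 Ω
Z = 410 − j1880 Ω
|Z| = √(410² + 1880²) = 1930 Ω
∠Z = arctan(-1880/410) = -77.7°

-77.7°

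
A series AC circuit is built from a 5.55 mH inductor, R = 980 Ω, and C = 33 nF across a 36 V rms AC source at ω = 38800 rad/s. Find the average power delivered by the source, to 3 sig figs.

X_L = ωL = 215 Ω
X_C = 1/(ωC) = 781 Ω
Net reactance X = X_L − X_C = -566 Ω
Z = 980 − j566 Ω
|Z| = √(980² + 566²) = 1130 Ω
∠Z = arctan(-566/980) = -30.0°
I = V/|Z| = 31.8 mA
P = VI cos φ = 36 × 0.0318 × cos(-30.0°) = 992 mW

992 mW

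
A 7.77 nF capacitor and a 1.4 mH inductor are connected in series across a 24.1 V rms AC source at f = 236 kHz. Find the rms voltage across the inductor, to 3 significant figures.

25.2 V

ω = 2πf = 1.483e+06 rad/s
X_L = ωL = 2080 Ω
X_C = 1/(ωC) = 86.8 Ω
Net reactance X = X_L − X_C = 1990 Ω
Z = j1990 Ω
|Z| = √(0² + 1990²) = 1990 Ω
I = V/|Z| = 12.1 mA
V_L = I·|Z_L| = 0.0121 × 2080 = 25.2 V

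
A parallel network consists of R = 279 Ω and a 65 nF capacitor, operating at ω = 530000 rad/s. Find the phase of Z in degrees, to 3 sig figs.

-84.1°

X_C = 1/(ωC) = 29.0 Ω
Parallel: admittances add. Y = 1/R + jωC
Y = (0.00358 + j0.0345) S
|Y| = 0.0346 S → |Z| = 1/|Y| = 28.9 Ω, ∠Z = −∠Y = -84.1°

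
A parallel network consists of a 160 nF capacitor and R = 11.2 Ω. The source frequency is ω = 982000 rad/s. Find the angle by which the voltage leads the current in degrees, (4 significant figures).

-60.39°

X_C = 1/(ωC) = 6.365 Ω
Parallel: admittances add. Y = 1/R + jωC
Y = (0.08929 + j0.1571) S
|Y| = 0.1807 S → |Z| = 1/|Y| = 5.534 Ω, ∠Z = −∠Y = -60.39°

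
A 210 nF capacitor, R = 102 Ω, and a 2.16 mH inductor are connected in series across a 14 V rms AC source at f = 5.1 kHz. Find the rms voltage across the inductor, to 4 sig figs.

ω = 2πf = 32040 rad/s
X_L = ωL = 69.22 Ω
X_C = 1/(ωC) = 148.6 Ω
Net reactance X = X_L − X_C = -79.39 Ω
Z = 102.0 − j79.39 Ω
|Z| = √(102.0² + 79.39²) = 129.3 Ω
I = V/|Z| = 108.3 mA
V_L = I·|Z_L| = 0.1083 × 69.22 = 7.497 V

7.497 V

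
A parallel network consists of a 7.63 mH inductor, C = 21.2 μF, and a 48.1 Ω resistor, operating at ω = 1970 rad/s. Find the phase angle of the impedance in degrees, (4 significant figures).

49.99°

X_L = ωL = 15.03 Ω
X_C = 1/(ωC) = 23.94 Ω
Parallel: admittances add. Y = 1/R + 1/(jωL) + jωC
Y = (0.02079 − j0.02476) S
|Y| = 0.03233 S → |Z| = 1/|Y| = 30.93 Ω, ∠Z = −∠Y = 49.99°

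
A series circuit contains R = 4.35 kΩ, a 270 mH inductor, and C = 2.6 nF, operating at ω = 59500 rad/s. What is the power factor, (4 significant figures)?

X_L = ωL = 16070 Ω
X_C = 1/(ωC) = 6464 Ω
Net reactance X = X_L − X_C = 9601 Ω
Z = 4350 + j9601 Ω
|Z| = √(4350² + 9601²) = 10540 Ω
∠Z = arctan(9601/4350) = 65.63°
cos φ = cos(65.63°) = 0.4127

0.4127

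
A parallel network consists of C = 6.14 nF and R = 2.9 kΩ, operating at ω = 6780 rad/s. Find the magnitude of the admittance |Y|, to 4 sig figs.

347.3 μS

X_C = 1/(ωC) = 24020 Ω
Parallel: admittances add. Y = 1/R + jωC
Y = (0.0003448 + j4.163e-05) S
|Y| = 0.0003473 S → |Z| = 1/|Y| = 2879 Ω, ∠Z = −∠Y = -6.884°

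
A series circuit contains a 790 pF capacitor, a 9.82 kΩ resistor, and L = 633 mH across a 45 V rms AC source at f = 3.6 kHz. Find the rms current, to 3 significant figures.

1.05 mA

ω = 2πf = 22620 rad/s
X_L = ωL = 14300 Ω
X_C = 1/(ωC) = 56000 Ω
Net reactance X = X_L − X_C = -41600 Ω
Z = 9820 − j41600 Ω
|Z| = √(9820² + 41600²) = 42800 Ω
I = V/|Z| = 45/42800 = 1.05 mA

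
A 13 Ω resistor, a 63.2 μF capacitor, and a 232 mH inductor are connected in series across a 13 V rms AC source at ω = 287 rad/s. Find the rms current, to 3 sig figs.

750 mA

X_L = ωL = 66.6 Ω
X_C = 1/(ωC) = 55.1 Ω
Net reactance X = X_L − X_C = 11.5 Ω
Z = 13.0 + j11.5 Ω
|Z| = √(13.0² + 11.5²) = 17.3 Ω
I = V/|Z| = 13/17.3 = 750 mA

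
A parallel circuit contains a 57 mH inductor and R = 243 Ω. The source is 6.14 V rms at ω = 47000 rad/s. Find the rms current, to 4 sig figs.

X_L = ωL = 2679 Ω
Parallel: admittances add. Y = 1/R + 1/(jωL)
Y = (0.004115 − j0.0003733) S
|Y| = 0.004132 S → |Z| = 1/|Y| = 242.0 Ω, ∠Z = −∠Y = 5.183°
I = V/|Z| = 6.14/242.0 = 25.37 mA

25.37 mA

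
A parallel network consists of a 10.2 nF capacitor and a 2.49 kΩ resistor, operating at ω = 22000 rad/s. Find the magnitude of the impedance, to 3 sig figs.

X_C = 1/(ωC) = 4460 Ω
Parallel: admittances add. Y = 1/R + jωC
Y = (0.000402 + j0.000224) S
|Y| = 0.000460 S → |Z| = 1/|Y| = 2170 Ω, ∠Z = −∠Y = -29.2°

2170 Ω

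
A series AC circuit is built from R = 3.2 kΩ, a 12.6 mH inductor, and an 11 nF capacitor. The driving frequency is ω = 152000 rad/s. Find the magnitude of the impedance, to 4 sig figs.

3460 Ω

X_L = ωL = 1915 Ω
X_C = 1/(ωC) = 598.1 Ω
Net reactance X = X_L − X_C = 1317 Ω
Z = 3200 + j1317 Ω
|Z| = √(3200² + 1317²) = 3460 Ω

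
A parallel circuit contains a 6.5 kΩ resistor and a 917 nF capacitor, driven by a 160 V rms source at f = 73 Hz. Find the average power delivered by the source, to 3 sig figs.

3.94 W

ω = 2πf = 458.7 rad/s
X_C = 1/(ωC) = 2380 Ω
Parallel: admittances add. Y = 1/R + jωC
Y = (0.000154 + j0.000421) S
|Y| = 0.000448 S → |Z| = 1/|Y| = 2230 Ω, ∠Z = −∠Y = -69.9°
I = V/|Z| = 71.7 mA
P = VI cos φ = 160 × 0.0717 × cos(-69.9°) = 3.94 W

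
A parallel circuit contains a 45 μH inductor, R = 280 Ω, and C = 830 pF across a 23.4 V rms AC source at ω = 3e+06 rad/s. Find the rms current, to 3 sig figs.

X_L = ωL = 135 Ω
X_C = 1/(ωC) = 402 Ω
Parallel: admittances add. Y = 1/R + 1/(jωL) + jωC
Y = (0.00357 − j0.00492) S
|Y| = 0.00608 S → |Z| = 1/|Y| = 165 Ω, ∠Z = −∠Y = 54.0°
I = V/|Z| = 23.4/165 = 142 mA

142 mA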